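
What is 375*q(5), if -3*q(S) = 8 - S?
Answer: -375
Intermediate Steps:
q(S) = -8/3 + S/3 (q(S) = -(8 - S)/3 = -8/3 + S/3)
375*q(5) = 375*(-8/3 + (⅓)*5) = 375*(-8/3 + 5/3) = 375*(-1) = -375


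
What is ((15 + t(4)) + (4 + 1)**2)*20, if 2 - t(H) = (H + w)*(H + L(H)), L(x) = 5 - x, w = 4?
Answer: 40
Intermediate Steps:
t(H) = -18 - 5*H (t(H) = 2 - (H + 4)*(H + (5 - H)) = 2 - (4 + H)*5 = 2 - (20 + 5*H) = 2 + (-20 - 5*H) = -18 - 5*H)
((15 + t(4)) + (4 + 1)**2)*20 = ((15 + (-18 - 5*4)) + (4 + 1)**2)*20 = ((15 + (-18 - 20)) + 5**2)*20 = ((15 - 38) + 25)*20 = (-23 + 25)*20 = 2*20 = 40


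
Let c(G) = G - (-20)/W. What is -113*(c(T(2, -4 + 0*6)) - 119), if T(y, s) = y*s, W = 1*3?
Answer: 40793/3 ≈ 13598.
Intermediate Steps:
W = 3
T(y, s) = s*y
c(G) = 20/3 + G (c(G) = G - (-20)/3 = G - 5*(-4/3) = G + 20/3 = 20/3 + G)
-113*(c(T(2, -4 + 0*6)) - 119) = -113*((20/3 + (-4 + 0*6)*2) - 119) = -113*((20/3 + (-4 + 0)*2) - 119) = -113*((20/3 - 4*2) - 119) = -113*((20/3 - 8) - 119) = -113*(-4/3 - 119) = -113*(-361/3) = 40793/3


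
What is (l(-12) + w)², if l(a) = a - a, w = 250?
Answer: 62500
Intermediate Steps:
l(a) = 0
(l(-12) + w)² = (0 + 250)² = 250² = 62500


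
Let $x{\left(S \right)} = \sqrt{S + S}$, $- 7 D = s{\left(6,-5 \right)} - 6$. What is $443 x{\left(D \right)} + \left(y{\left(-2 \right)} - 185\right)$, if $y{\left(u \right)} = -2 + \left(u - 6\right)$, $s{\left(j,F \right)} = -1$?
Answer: $-195 + 443 \sqrt{2} \approx 431.5$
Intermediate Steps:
$D = 1$ ($D = - \frac{-1 - 6}{7} = \left(- \frac{1}{7}\right) \left(-7\right) = 1$)
$y{\left(u \right)} = -8 + u$ ($y{\left(u \right)} = -2 + \left(u - 6\right) = -2 + \left(-6 + u\right) = -8 + u$)
$x{\left(S \right)} = \sqrt{2} \sqrt{S}$ ($x{\left(S \right)} = \sqrt{2 S} = \sqrt{2} \sqrt{S}$)
$443 x{\left(D \right)} + \left(y{\left(-2 \right)} - 185\right) = 443 \sqrt{2} \sqrt{1} - 195 = 443 \sqrt{2} \cdot 1 - 195 = 443 \sqrt{2} - 195 = -195 + 443 \sqrt{2}$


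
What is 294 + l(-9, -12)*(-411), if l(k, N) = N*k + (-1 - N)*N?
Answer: 10158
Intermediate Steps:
l(k, N) = N*k + N*(-1 - N)
294 + l(-9, -12)*(-411) = 294 - 12*(-1 - 9 - 1*(-12))*(-411) = 294 - 12*(-1 - 9 + 12)*(-411) = 294 - 12*2*(-411) = 294 - 24*(-411) = 294 + 9864 = 10158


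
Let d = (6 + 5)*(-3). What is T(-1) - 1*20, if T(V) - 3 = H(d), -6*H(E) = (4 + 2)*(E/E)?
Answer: -18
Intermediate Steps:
d = -33 (d = 11*(-3) = -33)
H(E) = -1 (H(E) = -(4 + 2)*E/E/6 = -1)
T(V) = 2 (T(V) = 3 - 1 = 2)
T(-1) - 1*20 = 2 - 1*20 = 2 - 20 = -18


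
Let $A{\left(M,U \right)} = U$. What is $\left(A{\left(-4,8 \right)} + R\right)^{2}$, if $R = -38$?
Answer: $900$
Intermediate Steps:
$\left(A{\left(-4,8 \right)} + R\right)^{2} = \left(8 - 38\right)^{2} = \left(-30\right)^{2} = 900$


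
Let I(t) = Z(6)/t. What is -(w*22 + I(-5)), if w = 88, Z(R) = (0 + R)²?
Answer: -9644/5 ≈ -1928.8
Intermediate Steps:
Z(R) = R²
I(t) = 36/t (I(t) = 6²/t = 36/t)
-(w*22 + I(-5)) = -(88*22 + 36/(-5)) = -(1936 + 36*(-⅕)) = -(1936 - 36/5) = -1*9644/5 = -9644/5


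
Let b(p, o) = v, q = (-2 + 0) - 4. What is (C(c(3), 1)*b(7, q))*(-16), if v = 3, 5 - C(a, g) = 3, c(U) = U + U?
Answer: -96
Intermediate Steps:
c(U) = 2*U
C(a, g) = 2 (C(a, g) = 5 - 1*3 = 5 - 3 = 2)
q = -6 (q = -2 - 4 = -6)
b(p, o) = 3
(C(c(3), 1)*b(7, q))*(-16) = (2*3)*(-16) = 6*(-16) = -96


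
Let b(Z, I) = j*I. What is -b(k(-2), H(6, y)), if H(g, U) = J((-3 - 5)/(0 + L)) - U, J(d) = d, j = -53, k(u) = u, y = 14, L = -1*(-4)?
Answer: -848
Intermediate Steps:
L = 4
H(g, U) = -2 - U (H(g, U) = (-3 - 5)/(0 + 4) - U = -8/4 - U = -8*¼ - U = -2 - U)
b(Z, I) = -53*I
-b(k(-2), H(6, y)) = -(-53)*(-2 - 1*14) = -(-53)*(-2 - 14) = -(-53)*(-16) = -1*848 = -848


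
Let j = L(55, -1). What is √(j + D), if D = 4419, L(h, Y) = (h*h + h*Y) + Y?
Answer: 2*√1847 ≈ 85.953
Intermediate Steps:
L(h, Y) = Y + h² + Y*h (L(h, Y) = (h² + Y*h) + Y = Y + h² + Y*h)
j = 2969 (j = -1 + 55² - 1*55 = -1 + 3025 - 55 = 2969)
√(j + D) = √(2969 + 4419) = √7388 = 2*√1847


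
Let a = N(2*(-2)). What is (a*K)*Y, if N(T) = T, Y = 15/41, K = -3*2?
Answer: 360/41 ≈ 8.7805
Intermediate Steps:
K = -6
Y = 15/41 (Y = 15*(1/41) = 15/41 ≈ 0.36585)
a = -4 (a = 2*(-2) = -4)
(a*K)*Y = -4*(-6)*(15/41) = 24*(15/41) = 360/41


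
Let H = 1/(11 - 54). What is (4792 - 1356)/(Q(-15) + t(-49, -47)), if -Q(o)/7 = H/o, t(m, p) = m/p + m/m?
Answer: 104162340/61591 ≈ 1691.2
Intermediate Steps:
H = -1/43 (H = 1/(-43) = -1/43 ≈ -0.023256)
t(m, p) = 1 + m/p (t(m, p) = m/p + 1 = 1 + m/p)
Q(o) = 7/(43*o) (Q(o) = -(-7)/(43*o) = 7/(43*o))
(4792 - 1356)/(Q(-15) + t(-49, -47)) = (4792 - 1356)/((7/43)/(-15) + (-49 - 47)/(-47)) = 3436/((7/43)*(-1/15) - 1/47*(-96)) = 3436/(-7/645 + 96/47) = 3436/(61591/30315) = 3436*(30315/61591) = 104162340/61591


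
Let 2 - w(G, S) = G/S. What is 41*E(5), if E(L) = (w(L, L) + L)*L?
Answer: 1230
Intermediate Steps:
w(G, S) = 2 - G/S
E(L) = L*(1 + L) (E(L) = ((2 - L/L) + L)*L = ((2 - 1) + L)*L = (1 + L)*L = L*(1 + L))
41*E(5) = 41*(5*(1 + 5)) = 41*(5*6) = 41*30 = 1230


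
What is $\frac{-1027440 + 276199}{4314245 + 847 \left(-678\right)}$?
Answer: $- \frac{39539}{196841} \approx -0.20087$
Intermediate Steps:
$\frac{-1027440 + 276199}{4314245 + 847 \left(-678\right)} = - \frac{751241}{4314245 - 574266} = - \frac{751241}{3739979} = \left(-751241\right) \frac{1}{3739979} = - \frac{39539}{196841}$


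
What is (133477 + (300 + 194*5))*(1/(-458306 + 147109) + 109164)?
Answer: 4577558964590329/311197 ≈ 1.4710e+10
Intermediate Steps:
(133477 + (300 + 194*5))*(1/(-458306 + 147109) + 109164) = (133477 + (300 + 970))*(1/(-311197) + 109164) = (133477 + 1270)*(-1/311197 + 109164) = 134747*(33971509307/311197) = 4577558964590329/311197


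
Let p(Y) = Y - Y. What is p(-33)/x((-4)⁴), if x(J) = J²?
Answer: 0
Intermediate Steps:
p(Y) = 0
p(-33)/x((-4)⁴) = 0/(((-4)⁴)²) = 0/(256²) = 0/65536 = 0*(1/65536) = 0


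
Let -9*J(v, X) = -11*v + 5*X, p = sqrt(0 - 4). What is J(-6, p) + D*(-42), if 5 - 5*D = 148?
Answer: 17908/15 - 10*I/9 ≈ 1193.9 - 1.1111*I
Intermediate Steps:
D = -143/5 (D = 1 - 1/5*148 = 1 - 148/5 = -143/5 ≈ -28.600)
p = 2*I (p = sqrt(-4) = 2*I ≈ 2.0*I)
J(v, X) = -5*X/9 + 11*v/9 (J(v, X) = -(-11*v + 5*X)/9 = -5*X/9 + 11*v/9)
J(-6, p) + D*(-42) = (-10*I/9 + (11/9)*(-6)) - 143/5*(-42) = (-10*I/9 - 22/3) + 6006/5 = (-22/3 - 10*I/9) + 6006/5 = 17908/15 - 10*I/9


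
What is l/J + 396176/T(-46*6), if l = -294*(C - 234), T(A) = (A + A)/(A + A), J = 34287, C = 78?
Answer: 4527910792/11429 ≈ 3.9618e+5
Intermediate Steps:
T(A) = 1 (T(A) = (2*A)/((2*A)) = (2*A)*(1/(2*A)) = 1)
l = 45864 (l = -294*(78 - 234) = -294*(-156) = 45864)
l/J + 396176/T(-46*6) = 45864/34287 + 396176/1 = 45864*(1/34287) + 396176*1 = 15288/11429 + 396176 = 4527910792/11429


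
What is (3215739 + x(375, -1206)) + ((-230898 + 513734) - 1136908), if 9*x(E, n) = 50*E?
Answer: 7091251/3 ≈ 2.3638e+6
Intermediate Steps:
x(E, n) = 50*E/9 (x(E, n) = (50*E)/9 = 50*E/9)
(3215739 + x(375, -1206)) + ((-230898 + 513734) - 1136908) = (3215739 + (50/9)*375) + ((-230898 + 513734) - 1136908) = (3215739 + 6250/3) + (282836 - 1136908) = 9653467/3 - 854072 = 7091251/3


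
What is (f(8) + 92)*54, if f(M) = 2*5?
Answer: 5508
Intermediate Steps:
f(M) = 10
(f(8) + 92)*54 = (10 + 92)*54 = 102*54 = 5508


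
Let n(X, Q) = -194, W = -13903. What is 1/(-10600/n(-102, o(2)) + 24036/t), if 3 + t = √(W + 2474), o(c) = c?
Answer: 97*(√11429 + 3*I)/(4*(-578898*I + 1325*√11429)) ≈ 0.00091533 + 0.0042543*I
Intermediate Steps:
t = -3 + I*√11429 (t = -3 + √(-13903 + 2474) = -3 + √(-11429) = -3 + I*√11429 ≈ -3.0 + 106.91*I)
1/(-10600/n(-102, o(2)) + 24036/t) = 1/(-10600/(-194) + 24036/(-3 + I*√11429)) = 1/(-10600*(-1/194) + 24036/(-3 + I*√11429)) = 1/(5300/97 + 24036/(-3 + I*√11429))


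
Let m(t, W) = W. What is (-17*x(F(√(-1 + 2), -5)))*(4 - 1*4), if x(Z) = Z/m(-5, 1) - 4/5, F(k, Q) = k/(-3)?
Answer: 0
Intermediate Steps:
F(k, Q) = -k/3 (F(k, Q) = k*(-⅓) = -k/3)
x(Z) = -⅘ + Z (x(Z) = Z/1 - 4/5 = Z*1 - 4*⅕ = Z - ⅘ = -⅘ + Z)
(-17*x(F(√(-1 + 2), -5)))*(4 - 1*4) = (-17*(-⅘ - √(-1 + 2)/3))*(4 - 1*4) = (-17*(-⅘ - √1/3))*(4 - 4) = -17*(-⅘ - ⅓*1)*0 = -17*(-⅘ - ⅓)*0 = -17*(-17/15)*0 = (289/15)*0 = 0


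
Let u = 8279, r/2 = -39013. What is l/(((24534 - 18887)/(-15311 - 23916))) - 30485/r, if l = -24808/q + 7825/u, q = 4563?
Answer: 40449778286486033/1280389577221638 ≈ 31.592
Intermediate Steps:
r = -78026 (r = 2*(-39013) = -78026)
l = -169679957/37777077 (l = -24808/4563 + 7825/8279 = -169679957/37777077 ≈ -4.4916)
l/(((24534 - 18887)/(-15311 - 23916))) - 30485/r = -169679957*(-15311 - 23916)/(24534 - 18887)/37777077 - 30485/(-78026) = -169679957/(37777077*(5647/(-39227))) - 30485*(-1/78026) = -169679957/(37777077*(5647*(-1/39227))) + 2345/6002 = -169679957/(37777077*(-5647/39227)) + 2345/6002 = -169679957/37777077*(-39227/5647) + 2345/6002 = 6656035673239/213327153819 + 2345/6002 = 40449778286486033/1280389577221638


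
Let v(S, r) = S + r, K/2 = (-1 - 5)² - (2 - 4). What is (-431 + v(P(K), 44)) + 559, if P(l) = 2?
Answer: 174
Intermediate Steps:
K = 76 (K = 2*((-1 - 5)² - (2 - 4)) = 2*((-6)² - 1*(-2)) = 2*(36 + 2) = 2*38 = 76)
(-431 + v(P(K), 44)) + 559 = (-431 + (2 + 44)) + 559 = (-431 + 46) + 559 = -385 + 559 = 174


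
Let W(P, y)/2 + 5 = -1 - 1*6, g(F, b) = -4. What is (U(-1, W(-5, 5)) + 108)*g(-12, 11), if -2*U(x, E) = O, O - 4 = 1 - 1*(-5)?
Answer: -412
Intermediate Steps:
W(P, y) = -24 (W(P, y) = -10 + 2*(-1 - 1*6) = -10 + 2*(-1 - 6) = -10 + 2*(-7) = -10 - 14 = -24)
O = 10 (O = 4 + (1 - 1*(-5)) = 4 + (1 + 5) = 4 + 6 = 10)
U(x, E) = -5 (U(x, E) = -½*10 = -5)
(U(-1, W(-5, 5)) + 108)*g(-12, 11) = (-5 + 108)*(-4) = 103*(-4) = -412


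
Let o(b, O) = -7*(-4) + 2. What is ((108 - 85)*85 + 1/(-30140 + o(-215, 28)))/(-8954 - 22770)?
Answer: -58865049/955209640 ≈ -0.061625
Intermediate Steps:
o(b, O) = 30 (o(b, O) = 28 + 2 = 30)
((108 - 85)*85 + 1/(-30140 + o(-215, 28)))/(-8954 - 22770) = ((108 - 85)*85 + 1/(-30140 + 30))/(-8954 - 22770) = (23*85 + 1/(-30110))/(-31724) = (1955 - 1/30110)*(-1/31724) = (58865049/30110)*(-1/31724) = -58865049/955209640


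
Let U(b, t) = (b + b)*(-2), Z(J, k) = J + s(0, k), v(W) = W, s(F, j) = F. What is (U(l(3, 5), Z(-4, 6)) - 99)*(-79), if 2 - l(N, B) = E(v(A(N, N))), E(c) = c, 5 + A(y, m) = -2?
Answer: 10665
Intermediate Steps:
A(y, m) = -7 (A(y, m) = -5 - 2 = -7)
l(N, B) = 9 (l(N, B) = 2 - 1*(-7) = 2 + 7 = 9)
Z(J, k) = J (Z(J, k) = J + 0 = J)
U(b, t) = -4*b (U(b, t) = (2*b)*(-2) = -4*b)
(U(l(3, 5), Z(-4, 6)) - 99)*(-79) = (-4*9 - 99)*(-79) = (-36 - 99)*(-79) = -135*(-79) = 10665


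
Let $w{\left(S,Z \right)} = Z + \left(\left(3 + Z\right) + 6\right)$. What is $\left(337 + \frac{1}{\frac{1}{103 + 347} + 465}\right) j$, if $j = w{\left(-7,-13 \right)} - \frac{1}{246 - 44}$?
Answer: $- \frac{242229457095}{42268702} \approx -5730.7$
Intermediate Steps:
$w{\left(S,Z \right)} = 9 + 2 Z$ ($w{\left(S,Z \right)} = Z + \left(9 + Z\right) = 9 + 2 Z$)
$j = - \frac{3435}{202}$ ($j = \left(9 + 2 \left(-13\right)\right) - \frac{1}{246 - 44} = \left(9 - 26\right) - \frac{1}{202} = -17 - \frac{1}{202} = - \frac{3435}{202} \approx -17.005$)
$\left(337 + \frac{1}{\frac{1}{103 + 347} + 465}\right) j = \left(337 + \frac{1}{\frac{1}{103 + 347} + 465}\right) \left(- \frac{3435}{202}\right) = \left(337 + \frac{1}{\frac{1}{450} + 465}\right) \left(- \frac{3435}{202}\right) = \left(337 + \frac{1}{\frac{209251}{450}}\right) \left(- \frac{3435}{202}\right) = \left(337 + \frac{450}{209251}\right) \left(- \frac{3435}{202}\right) = \frac{70518037}{209251} \left(- \frac{3435}{202}\right) = - \frac{242229457095}{42268702}$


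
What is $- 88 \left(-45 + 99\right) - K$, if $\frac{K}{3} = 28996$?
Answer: $-91740$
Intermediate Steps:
$K = 86988$ ($K = 3 \cdot 28996 = 86988$)
$- 88 \left(-45 + 99\right) - K = - 88 \left(-45 + 99\right) - 86988 = \left(-88\right) 54 - 86988 = -4752 - 86988 = -91740$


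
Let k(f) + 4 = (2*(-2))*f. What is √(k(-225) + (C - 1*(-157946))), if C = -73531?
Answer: 3*√9479 ≈ 292.08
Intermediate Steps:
k(f) = -4 - 4*f (k(f) = -4 + (2*(-2))*f = -4 - 4*f)
√(k(-225) + (C - 1*(-157946))) = √((-4 - 4*(-225)) + (-73531 - 1*(-157946))) = √((-4 + 900) + (-73531 + 157946)) = √(896 + 84415) = √85311 = 3*√9479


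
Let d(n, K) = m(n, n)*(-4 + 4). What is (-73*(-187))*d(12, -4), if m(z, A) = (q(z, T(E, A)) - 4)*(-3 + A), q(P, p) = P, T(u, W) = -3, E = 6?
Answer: 0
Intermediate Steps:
m(z, A) = (-4 + z)*(-3 + A) (m(z, A) = (z - 4)*(-3 + A) = (-4 + z)*(-3 + A))
d(n, K) = 0 (d(n, K) = (12 - 4*n - 3*n + n*n)*(-4 + 4) = (12 - 4*n - 3*n + n²)*0 = (12 + n² - 7*n)*0 = 0)
(-73*(-187))*d(12, -4) = -73*(-187)*0 = 13651*0 = 0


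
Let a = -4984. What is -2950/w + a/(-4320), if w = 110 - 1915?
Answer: 543503/194940 ≈ 2.7881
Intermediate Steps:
w = -1805
-2950/w + a/(-4320) = -2950/(-1805) - 4984/(-4320) = -2950*(-1/1805) - 4984*(-1/4320) = 590/361 + 623/540 = 543503/194940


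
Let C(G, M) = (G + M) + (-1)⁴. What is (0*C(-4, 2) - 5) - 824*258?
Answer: -212597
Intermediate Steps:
C(G, M) = 1 + G + M (C(G, M) = (G + M) + 1 = 1 + G + M)
(0*C(-4, 2) - 5) - 824*258 = (0*(1 - 4 + 2) - 5) - 824*258 = (0*(-1) - 5) - 212592 = (0 - 5) - 212592 = -5 - 212592 = -212597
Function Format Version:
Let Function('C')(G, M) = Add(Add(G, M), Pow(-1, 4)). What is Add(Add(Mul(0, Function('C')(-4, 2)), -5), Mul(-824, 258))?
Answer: -212597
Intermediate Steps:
Function('C')(G, M) = Add(1, G, M) (Function('C')(G, M) = Add(Add(G, M), 1) = Add(1, G, M))
Add(Add(Mul(0, Function('C')(-4, 2)), -5), Mul(-824, 258)) = Add(Add(Mul(0, Add(1, -4, 2)), -5), Mul(-824, 258)) = Add(Add(Mul(0, -1), -5), -212592) = Add(Add(0, -5), -212592) = Add(-5, -212592) = -212597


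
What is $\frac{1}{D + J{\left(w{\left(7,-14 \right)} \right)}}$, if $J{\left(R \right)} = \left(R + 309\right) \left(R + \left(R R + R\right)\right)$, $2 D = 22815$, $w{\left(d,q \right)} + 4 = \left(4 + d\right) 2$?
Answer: $\frac{2}{258255} \approx 7.7443 \cdot 10^{-6}$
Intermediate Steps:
$w{\left(d,q \right)} = 4 + 2 d$ ($w{\left(d,q \right)} = -4 + \left(4 + d\right) 2 = -4 + \left(8 + 2 d\right) = 4 + 2 d$)
$D = \frac{22815}{2}$ ($D = \frac{1}{2} \cdot 22815 = \frac{22815}{2} \approx 11408.0$)
$J{\left(R \right)} = \left(309 + R\right) \left(R^{2} + 2 R\right)$ ($J{\left(R \right)} = \left(309 + R\right) \left(R + \left(R^{2} + R\right)\right) = \left(309 + R\right) \left(R + \left(R + R^{2}\right)\right) = \left(309 + R\right) \left(R^{2} + 2 R\right)$)
$\frac{1}{D + J{\left(w{\left(7,-14 \right)} \right)}} = \frac{1}{\frac{22815}{2} + \left(4 + 2 \cdot 7\right) \left(618 + \left(4 + 2 \cdot 7\right)^{2} + 311 \left(4 + 2 \cdot 7\right)\right)} = \frac{1}{\frac{22815}{2} + \left(4 + 14\right) \left(618 + \left(4 + 14\right)^{2} + 311 \left(4 + 14\right)\right)} = \frac{1}{\frac{22815}{2} + 18 \left(618 + 18^{2} + 311 \cdot 18\right)} = \frac{1}{\frac{22815}{2} + 18 \left(618 + 324 + 5598\right)} = \frac{1}{\frac{22815}{2} + 18 \cdot 6540} = \frac{1}{\frac{22815}{2} + 117720} = \frac{1}{\frac{258255}{2}} = \frac{2}{258255}$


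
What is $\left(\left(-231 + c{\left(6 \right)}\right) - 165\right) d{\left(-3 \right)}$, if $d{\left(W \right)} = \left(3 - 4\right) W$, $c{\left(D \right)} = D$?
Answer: $-1170$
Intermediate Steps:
$d{\left(W \right)} = - W$
$\left(\left(-231 + c{\left(6 \right)}\right) - 165\right) d{\left(-3 \right)} = \left(\left(-231 + 6\right) - 165\right) \left(\left(-1\right) \left(-3\right)\right) = \left(-225 - 165\right) 3 = \left(-390\right) 3 = -1170$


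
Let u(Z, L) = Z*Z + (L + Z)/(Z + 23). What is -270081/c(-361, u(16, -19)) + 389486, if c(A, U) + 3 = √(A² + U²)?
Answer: 12888600187235/33091657 - 3511053*√33093178/33091657 ≈ 3.8887e+5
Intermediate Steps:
u(Z, L) = Z² + (L + Z)/(23 + Z)
c(A, U) = -3 + √(A² + U²)
-270081/c(-361, u(16, -19)) + 389486 = -270081/(-3 + √((-361)² + ((-19 + 16 + 16³ + 23*16²)/(23 + 16))²)) + 389486 = -270081/(-3 + √(130321 + ((-19 + 16 + 4096 + 23*256)/39)²)) + 389486 = -270081/(-3 + √(130321 + ((-19 + 16 + 4096 + 5888)/39)²)) + 389486 = -270081/(-3 + √(130321 + ((1/39)*9981)²)) + 389486 = -270081/(-3 + √(130321 + (3327/13)²)) + 389486 = -270081/(-3 + √(130321 + 11068929/169)) + 389486 = -270081/(-3 + √(33093178/169)) + 389486 = -270081/(-3 + √33093178/13) + 389486 = 389486 - 270081/(-3 + √33093178/13)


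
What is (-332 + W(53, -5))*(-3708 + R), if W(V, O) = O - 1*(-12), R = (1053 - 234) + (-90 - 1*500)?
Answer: 1130675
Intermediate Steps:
R = 229 (R = 819 + (-90 - 500) = 819 - 590 = 229)
W(V, O) = 12 + O (W(V, O) = O + 12 = 12 + O)
(-332 + W(53, -5))*(-3708 + R) = (-332 + (12 - 5))*(-3708 + 229) = (-332 + 7)*(-3479) = -325*(-3479) = 1130675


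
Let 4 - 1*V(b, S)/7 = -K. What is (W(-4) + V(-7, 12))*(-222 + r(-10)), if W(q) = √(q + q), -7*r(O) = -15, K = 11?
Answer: -23085 - 3078*I*√2/7 ≈ -23085.0 - 621.85*I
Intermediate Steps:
r(O) = 15/7 (r(O) = -⅐*(-15) = 15/7)
V(b, S) = 105 (V(b, S) = 28 - (-7)*11 = 28 - 7*(-11) = 28 + 77 = 105)
W(q) = √2*√q (W(q) = √(2*q) = √2*√q)
(W(-4) + V(-7, 12))*(-222 + r(-10)) = (√2*√(-4) + 105)*(-222 + 15/7) = (√2*(2*I) + 105)*(-1539/7) = (2*I*√2 + 105)*(-1539/7) = (105 + 2*I*√2)*(-1539/7) = -23085 - 3078*I*√2/7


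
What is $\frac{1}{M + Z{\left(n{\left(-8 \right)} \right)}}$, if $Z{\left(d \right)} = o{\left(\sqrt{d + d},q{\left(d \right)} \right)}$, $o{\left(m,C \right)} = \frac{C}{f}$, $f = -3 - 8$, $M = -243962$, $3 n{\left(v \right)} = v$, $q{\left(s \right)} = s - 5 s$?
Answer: $- \frac{33}{8050778} \approx -4.099 \cdot 10^{-6}$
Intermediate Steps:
$q{\left(s \right)} = - 4 s$
$n{\left(v \right)} = \frac{v}{3}$
$f = -11$
$o{\left(m,C \right)} = - \frac{C}{11}$ ($o{\left(m,C \right)} = \frac{C}{-11} = C \left(- \frac{1}{11}\right) = - \frac{C}{11}$)
$Z{\left(d \right)} = \frac{4 d}{11}$ ($Z{\left(d \right)} = - \frac{\left(-4\right) d}{11} = \frac{4 d}{11}$)
$\frac{1}{M + Z{\left(n{\left(-8 \right)} \right)}} = \frac{1}{-243962 + \frac{4 \cdot \frac{1}{3} \left(-8\right)}{11}} = \frac{1}{-243962 + \frac{4}{11} \left(- \frac{8}{3}\right)} = \frac{1}{-243962 - \frac{32}{33}} = \frac{1}{- \frac{8050778}{33}} = - \frac{33}{8050778}$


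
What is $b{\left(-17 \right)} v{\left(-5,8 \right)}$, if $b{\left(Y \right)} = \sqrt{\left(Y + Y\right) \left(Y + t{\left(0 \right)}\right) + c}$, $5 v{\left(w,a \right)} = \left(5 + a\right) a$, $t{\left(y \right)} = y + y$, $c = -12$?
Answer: $\frac{104 \sqrt{566}}{5} \approx 494.85$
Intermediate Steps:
$t{\left(y \right)} = 2 y$
$v{\left(w,a \right)} = \frac{a \left(5 + a\right)}{5}$ ($v{\left(w,a \right)} = \frac{\left(5 + a\right) a}{5} = \frac{a \left(5 + a\right)}{5}$)
$b{\left(Y \right)} = \sqrt{-12 + 2 Y^{2}}$ ($b{\left(Y \right)} = \sqrt{\left(Y + Y\right) \left(Y + 2 \cdot 0\right) - 12} = \sqrt{2 Y \left(Y + 0\right) - 12} = \sqrt{2 Y Y - 12} = \sqrt{2 Y^{2} - 12} = \sqrt{-12 + 2 Y^{2}}$)
$b{\left(-17 \right)} v{\left(-5,8 \right)} = \sqrt{-12 + 2 \left(-17\right)^{2}} \cdot \frac{1}{5} \cdot 8 \left(5 + 8\right) = \sqrt{-12 + 2 \cdot 289} \cdot \frac{1}{5} \cdot 8 \cdot 13 = \sqrt{-12 + 578} \cdot \frac{104}{5} = \sqrt{566} \cdot \frac{104}{5} = \frac{104 \sqrt{566}}{5}$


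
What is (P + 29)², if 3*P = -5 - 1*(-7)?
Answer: 7921/9 ≈ 880.11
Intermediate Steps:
P = ⅔ (P = (-5 - 1*(-7))/3 = (-5 + 7)/3 = (⅓)*2 = ⅔ ≈ 0.66667)
(P + 29)² = (⅔ + 29)² = (89/3)² = 7921/9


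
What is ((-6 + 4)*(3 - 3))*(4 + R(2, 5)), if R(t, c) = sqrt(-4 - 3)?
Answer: 0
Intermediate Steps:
R(t, c) = I*sqrt(7) (R(t, c) = sqrt(-7) = I*sqrt(7))
((-6 + 4)*(3 - 3))*(4 + R(2, 5)) = ((-6 + 4)*(3 - 3))*(4 + I*sqrt(7)) = (-2*0)*(4 + I*sqrt(7)) = 0*(4 + I*sqrt(7)) = 0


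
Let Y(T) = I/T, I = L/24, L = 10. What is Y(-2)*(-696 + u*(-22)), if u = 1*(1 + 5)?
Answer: 345/2 ≈ 172.50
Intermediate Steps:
u = 6 (u = 1*6 = 6)
I = 5/12 (I = 10/24 = 10*(1/24) = 5/12 ≈ 0.41667)
Y(T) = 5/(12*T)
Y(-2)*(-696 + u*(-22)) = ((5/12)/(-2))*(-696 + 6*(-22)) = ((5/12)*(-½))*(-696 - 132) = -5/24*(-828) = 345/2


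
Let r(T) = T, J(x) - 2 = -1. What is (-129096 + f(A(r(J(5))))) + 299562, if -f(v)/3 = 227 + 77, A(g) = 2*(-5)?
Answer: 169554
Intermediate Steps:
J(x) = 1 (J(x) = 2 - 1 = 1)
A(g) = -10
f(v) = -912 (f(v) = -3*(227 + 77) = -3*304 = -912)
(-129096 + f(A(r(J(5))))) + 299562 = (-129096 - 912) + 299562 = -130008 + 299562 = 169554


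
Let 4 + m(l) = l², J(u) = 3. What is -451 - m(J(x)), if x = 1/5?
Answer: -456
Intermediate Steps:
x = ⅕ ≈ 0.20000
m(l) = -4 + l²
-451 - m(J(x)) = -451 - (-4 + 3²) = -451 - (-4 + 9) = -451 - 1*5 = -451 - 5 = -456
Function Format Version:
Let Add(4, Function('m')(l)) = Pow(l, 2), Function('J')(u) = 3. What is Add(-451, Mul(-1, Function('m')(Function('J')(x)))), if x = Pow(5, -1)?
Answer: -456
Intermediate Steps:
x = Rational(1, 5) ≈ 0.20000
Function('m')(l) = Add(-4, Pow(l, 2))
Add(-451, Mul(-1, Function('m')(Function('J')(x)))) = Add(-451, Mul(-1, Add(-4, Pow(3, 2)))) = Add(-451, Mul(-1, Add(-4, 9))) = Add(-451, Mul(-1, 5)) = Add(-451, -5) = -456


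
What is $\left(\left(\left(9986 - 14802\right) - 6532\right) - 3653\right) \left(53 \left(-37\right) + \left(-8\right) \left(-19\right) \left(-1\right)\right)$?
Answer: $31697113$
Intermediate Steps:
$\left(\left(\left(9986 - 14802\right) - 6532\right) - 3653\right) \left(53 \left(-37\right) + \left(-8\right) \left(-19\right) \left(-1\right)\right) = \left(\left(-4816 - 6532\right) - 3653\right) \left(-1961 + 152 \left(-1\right)\right) = \left(-11348 - 3653\right) \left(-1961 - 152\right) = \left(-15001\right) \left(-2113\right) = 31697113$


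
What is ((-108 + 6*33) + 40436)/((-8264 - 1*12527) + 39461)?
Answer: 20263/9335 ≈ 2.1706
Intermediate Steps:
((-108 + 6*33) + 40436)/((-8264 - 1*12527) + 39461) = ((-108 + 198) + 40436)/((-8264 - 12527) + 39461) = (90 + 40436)/(-20791 + 39461) = 40526/18670 = 40526*(1/18670) = 20263/9335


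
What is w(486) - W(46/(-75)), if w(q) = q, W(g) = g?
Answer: 36496/75 ≈ 486.61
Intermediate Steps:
w(486) - W(46/(-75)) = 486 - 46/(-75) = 486 - 46*(-1)/75 = 486 - 1*(-46/75) = 486 + 46/75 = 36496/75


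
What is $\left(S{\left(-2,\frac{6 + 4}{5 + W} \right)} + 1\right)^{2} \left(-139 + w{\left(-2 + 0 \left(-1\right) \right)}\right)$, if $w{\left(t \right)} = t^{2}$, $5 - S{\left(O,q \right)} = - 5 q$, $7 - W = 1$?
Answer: $- \frac{1816560}{121} \approx -15013.0$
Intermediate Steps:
$W = 6$ ($W = 7 - 1 = 6$)
$S{\left(O,q \right)} = 5 + 5 q$ ($S{\left(O,q \right)} = 5 - - 5 q = 5 + 5 q$)
$\left(S{\left(-2,\frac{6 + 4}{5 + W} \right)} + 1\right)^{2} \left(-139 + w{\left(-2 + 0 \left(-1\right) \right)}\right) = \left(\left(5 + 5 \frac{6 + 4}{5 + 6}\right) + 1\right)^{2} \left(-139 + \left(-2 + 0 \left(-1\right)\right)^{2}\right) = \left(\left(5 + 5 \cdot \frac{10}{11}\right) + 1\right)^{2} \left(-139 + \left(-2 + 0\right)^{2}\right) = \left(\left(5 + 5 \cdot 10 \cdot \frac{1}{11}\right) + 1\right)^{2} \left(-139 + \left(-2\right)^{2}\right) = \left(\left(5 + 5 \cdot \frac{10}{11}\right) + 1\right)^{2} \left(-139 + 4\right) = \left(\left(5 + \frac{50}{11}\right) + 1\right)^{2} \left(-135\right) = \left(\frac{105}{11} + 1\right)^{2} \left(-135\right) = \left(\frac{116}{11}\right)^{2} \left(-135\right) = \frac{13456}{121} \left(-135\right) = - \frac{1816560}{121}$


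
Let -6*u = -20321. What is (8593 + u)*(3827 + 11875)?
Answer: 188107343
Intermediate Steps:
u = 20321/6 (u = -⅙*(-20321) = 20321/6 ≈ 3386.8)
(8593 + u)*(3827 + 11875) = (8593 + 20321/6)*(3827 + 11875) = (71879/6)*15702 = 188107343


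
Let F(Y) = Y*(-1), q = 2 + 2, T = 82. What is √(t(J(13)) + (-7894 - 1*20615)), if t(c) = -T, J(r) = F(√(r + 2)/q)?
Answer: I*√28591 ≈ 169.09*I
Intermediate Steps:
q = 4
F(Y) = -Y
J(r) = -√(2 + r)/4 (J(r) = -√(r + 2)/4 = -√(2 + r)/4)
t(c) = -82 (t(c) = -1*82 = -82)
√(t(J(13)) + (-7894 - 1*20615)) = √(-82 + (-7894 - 1*20615)) = √(-82 + (-7894 - 20615)) = √(-82 - 28509) = √(-28591) = I*√28591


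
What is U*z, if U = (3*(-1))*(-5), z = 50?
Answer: 750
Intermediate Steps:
U = 15 (U = -3*(-5) = 15)
U*z = 15*50 = 750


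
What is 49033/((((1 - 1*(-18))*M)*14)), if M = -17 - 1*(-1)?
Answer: -49033/4256 ≈ -11.521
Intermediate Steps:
M = -16 (M = -17 + 1 = -16)
49033/((((1 - 1*(-18))*M)*14)) = 49033/((((1 - 1*(-18))*(-16))*14)) = 49033/((((1 + 18)*(-16))*14)) = 49033/(((19*(-16))*14)) = 49033/((-304*14)) = 49033/(-4256) = 49033*(-1/4256) = -49033/4256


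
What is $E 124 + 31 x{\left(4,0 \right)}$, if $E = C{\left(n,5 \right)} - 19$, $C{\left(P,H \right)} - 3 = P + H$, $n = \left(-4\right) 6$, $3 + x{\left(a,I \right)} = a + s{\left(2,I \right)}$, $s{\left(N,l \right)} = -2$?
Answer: $-4371$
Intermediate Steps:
$x{\left(a,I \right)} = -5 + a$ ($x{\left(a,I \right)} = -3 + \left(a - 2\right) = -3 + \left(-2 + a\right) = -5 + a$)
$n = -24$
$C{\left(P,H \right)} = 3 + H + P$ ($C{\left(P,H \right)} = 3 + \left(P + H\right) = 3 + \left(H + P\right) = 3 + H + P$)
$E = -35$ ($E = \left(3 + 5 - 24\right) - 19 = -16 - 19 = -35$)
$E 124 + 31 x{\left(4,0 \right)} = \left(-35\right) 124 + 31 \left(-5 + 4\right) = -4340 + 31 \left(-1\right) = -4340 - 31 = -4371$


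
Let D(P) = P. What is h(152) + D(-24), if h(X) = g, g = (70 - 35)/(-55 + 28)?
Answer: -683/27 ≈ -25.296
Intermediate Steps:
g = -35/27 (g = 35/(-27) = 35*(-1/27) = -35/27 ≈ -1.2963)
h(X) = -35/27
h(152) + D(-24) = -35/27 - 24 = -683/27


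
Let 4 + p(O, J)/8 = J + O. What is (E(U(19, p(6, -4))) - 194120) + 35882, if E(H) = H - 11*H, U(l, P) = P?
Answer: -158078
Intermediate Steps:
p(O, J) = -32 + 8*J + 8*O (p(O, J) = -32 + 8*(J + O) = -32 + (8*J + 8*O) = -32 + 8*J + 8*O)
E(H) = -10*H
(E(U(19, p(6, -4))) - 194120) + 35882 = (-10*(-32 + 8*(-4) + 8*6) - 194120) + 35882 = (-10*(-32 - 32 + 48) - 194120) + 35882 = (-10*(-16) - 194120) + 35882 = (160 - 194120) + 35882 = -193960 + 35882 = -158078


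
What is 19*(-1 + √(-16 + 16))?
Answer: -19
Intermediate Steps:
19*(-1 + √(-16 + 16)) = 19*(-1 + √0) = 19*(-1 + 0) = 19*(-1) = -19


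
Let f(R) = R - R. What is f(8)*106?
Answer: 0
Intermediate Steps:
f(R) = 0
f(8)*106 = 0*106 = 0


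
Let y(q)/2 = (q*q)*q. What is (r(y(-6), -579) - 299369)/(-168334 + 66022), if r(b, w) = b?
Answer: 299801/102312 ≈ 2.9303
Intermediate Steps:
y(q) = 2*q³ (y(q) = 2*((q*q)*q) = 2*(q²*q) = 2*q³)
(r(y(-6), -579) - 299369)/(-168334 + 66022) = (2*(-6)³ - 299369)/(-168334 + 66022) = (2*(-216) - 299369)/(-102312) = (-432 - 299369)*(-1/102312) = -299801*(-1/102312) = 299801/102312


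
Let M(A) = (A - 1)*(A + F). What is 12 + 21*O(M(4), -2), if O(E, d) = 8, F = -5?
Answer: 180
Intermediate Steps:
M(A) = (-1 + A)*(-5 + A) (M(A) = (A - 1)*(A - 5) = (-1 + A)*(-5 + A))
12 + 21*O(M(4), -2) = 12 + 21*8 = 12 + 168 = 180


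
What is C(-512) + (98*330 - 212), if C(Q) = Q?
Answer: 31616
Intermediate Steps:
C(-512) + (98*330 - 212) = -512 + (98*330 - 212) = -512 + (32340 - 212) = -512 + 32128 = 31616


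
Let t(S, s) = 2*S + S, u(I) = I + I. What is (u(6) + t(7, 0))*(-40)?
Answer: -1320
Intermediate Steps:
u(I) = 2*I
t(S, s) = 3*S
(u(6) + t(7, 0))*(-40) = (2*6 + 3*7)*(-40) = (12 + 21)*(-40) = 33*(-40) = -1320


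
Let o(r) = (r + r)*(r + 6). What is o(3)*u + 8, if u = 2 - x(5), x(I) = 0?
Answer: 116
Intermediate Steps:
o(r) = 2*r*(6 + r) (o(r) = (2*r)*(6 + r) = 2*r*(6 + r))
u = 2 (u = 2 - 1*0 = 2 + 0 = 2)
o(3)*u + 8 = (2*3*(6 + 3))*2 + 8 = (2*3*9)*2 + 8 = 54*2 + 8 = 108 + 8 = 116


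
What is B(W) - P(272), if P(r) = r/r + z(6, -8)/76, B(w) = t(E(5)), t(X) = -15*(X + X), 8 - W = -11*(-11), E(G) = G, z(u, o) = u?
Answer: -5741/38 ≈ -151.08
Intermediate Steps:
W = -113 (W = 8 - (-11)*(-11) = 8 - 1*121 = 8 - 121 = -113)
t(X) = -30*X
B(w) = -150 (B(w) = -30*5 = -150)
P(r) = 41/38 (P(r) = r/r + 6/76 = 1 + 6*(1/76) = 1 + 3/38 = 41/38)
B(W) - P(272) = -150 - 1*41/38 = -150 - 41/38 = -5741/38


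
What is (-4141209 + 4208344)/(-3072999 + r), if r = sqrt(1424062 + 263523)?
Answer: -206305787865/9443321166416 - 67135*sqrt(1687585)/9443321166416 ≈ -0.021856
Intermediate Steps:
r = sqrt(1687585) ≈ 1299.1
(-4141209 + 4208344)/(-3072999 + r) = (-4141209 + 4208344)/(-3072999 + sqrt(1687585)) = 67135/(-3072999 + sqrt(1687585))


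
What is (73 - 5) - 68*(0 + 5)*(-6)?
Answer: 2108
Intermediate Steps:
(73 - 5) - 68*(0 + 5)*(-6) = 68 - 340*(-6) = 68 - 68*(-30) = 68 + 2040 = 2108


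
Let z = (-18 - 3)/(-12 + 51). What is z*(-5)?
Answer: 35/13 ≈ 2.6923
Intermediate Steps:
z = -7/13 (z = -21/39 = -21*1/39 = -7/13 ≈ -0.53846)
z*(-5) = -7/13*(-5) = 35/13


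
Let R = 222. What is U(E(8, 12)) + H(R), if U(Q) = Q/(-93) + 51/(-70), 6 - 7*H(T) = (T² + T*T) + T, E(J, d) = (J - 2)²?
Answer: -30625461/2170 ≈ -14113.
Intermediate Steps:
E(J, d) = (-2 + J)²
H(T) = 6/7 - 2*T²/7 - T/7 (H(T) = 6/7 - ((T² + T*T) + T)/7 = 6/7 - ((T² + T²) + T)/7 = 6/7 - (2*T² + T)/7 = 6/7 - (T + 2*T²)/7 = 6/7 + (-2*T²/7 - T/7) = 6/7 - 2*T²/7 - T/7)
U(Q) = -51/70 - Q/93 (U(Q) = Q*(-1/93) + 51*(-1/70) = -Q/93 - 51/70 = -51/70 - Q/93)
U(E(8, 12)) + H(R) = (-51/70 - (-2 + 8)²/93) + (6/7 - 2/7*222² - ⅐*222) = (-51/70 - 1/93*6²) + (6/7 - 2/7*49284 - 222/7) = (-51/70 - 1/93*36) + (6/7 - 98568/7 - 222/7) = (-51/70 - 12/31) - 14112 = -2421/2170 - 14112 = -30625461/2170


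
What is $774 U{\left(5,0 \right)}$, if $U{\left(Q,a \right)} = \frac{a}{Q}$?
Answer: $0$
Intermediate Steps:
$774 U{\left(5,0 \right)} = 774 \cdot \frac{0}{5} = 774 \cdot 0 \cdot \frac{1}{5} = 774 \cdot 0 = 0$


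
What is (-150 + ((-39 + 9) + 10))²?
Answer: 28900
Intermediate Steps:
(-150 + ((-39 + 9) + 10))² = (-150 + (-30 + 10))² = (-150 - 20)² = (-170)² = 28900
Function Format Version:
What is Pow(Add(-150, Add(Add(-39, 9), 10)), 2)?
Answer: 28900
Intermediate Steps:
Pow(Add(-150, Add(Add(-39, 9), 10)), 2) = Pow(Add(-150, Add(-30, 10)), 2) = Pow(Add(-150, -20), 2) = Pow(-170, 2) = 28900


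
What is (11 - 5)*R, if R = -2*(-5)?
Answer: 60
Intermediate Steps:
R = 10
(11 - 5)*R = (11 - 5)*10 = 6*10 = 60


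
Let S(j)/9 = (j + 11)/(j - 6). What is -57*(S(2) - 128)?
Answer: 35853/4 ≈ 8963.3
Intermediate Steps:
S(j) = 9*(11 + j)/(-6 + j) (S(j) = 9*((j + 11)/(j - 6)) = 9*((11 + j)/(-6 + j)) = 9*(11 + j)/(-6 + j))
-57*(S(2) - 128) = -57*(9*(11 + 2)/(-6 + 2) - 128) = -57*(9*13/(-4) - 128) = -57*(9*(-1/4)*13 - 128) = -57*(-117/4 - 128) = -57*(-629/4) = 35853/4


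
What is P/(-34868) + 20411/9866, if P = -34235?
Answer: 524726629/172003844 ≈ 3.0507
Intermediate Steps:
P/(-34868) + 20411/9866 = -34235/(-34868) + 20411/9866 = -34235*(-1/34868) + 20411*(1/9866) = 34235/34868 + 20411/9866 = 524726629/172003844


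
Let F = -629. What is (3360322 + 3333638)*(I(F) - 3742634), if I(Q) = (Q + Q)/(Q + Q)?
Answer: -25053035596680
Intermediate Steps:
I(Q) = 1 (I(Q) = (2*Q)/((2*Q)) = (2*Q)*(1/(2*Q)) = 1)
(3360322 + 3333638)*(I(F) - 3742634) = (3360322 + 3333638)*(1 - 3742634) = 6693960*(-3742633) = -25053035596680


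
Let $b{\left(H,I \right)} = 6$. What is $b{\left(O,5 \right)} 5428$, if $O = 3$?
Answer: $32568$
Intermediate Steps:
$b{\left(O,5 \right)} 5428 = 6 \cdot 5428 = 32568$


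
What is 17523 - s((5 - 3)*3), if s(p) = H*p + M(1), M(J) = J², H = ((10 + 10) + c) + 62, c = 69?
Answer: 16616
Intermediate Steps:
H = 151 (H = ((10 + 10) + 69) + 62 = (20 + 69) + 62 = 89 + 62 = 151)
s(p) = 1 + 151*p (s(p) = 151*p + 1² = 151*p + 1 = 1 + 151*p)
17523 - s((5 - 3)*3) = 17523 - (1 + 151*((5 - 3)*3)) = 17523 - (1 + 151*(2*3)) = 17523 - (1 + 151*6) = 17523 - (1 + 906) = 17523 - 1*907 = 17523 - 907 = 16616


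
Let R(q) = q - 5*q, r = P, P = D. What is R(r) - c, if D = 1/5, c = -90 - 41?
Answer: 651/5 ≈ 130.20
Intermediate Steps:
c = -131
D = 1/5 ≈ 0.20000
P = 1/5 ≈ 0.20000
r = 1/5 ≈ 0.20000
R(q) = -4*q
R(r) - c = -4*1/5 - 1*(-131) = -4/5 + 131 = 651/5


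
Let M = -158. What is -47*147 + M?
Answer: -7067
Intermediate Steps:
-47*147 + M = -47*147 - 158 = -6909 - 158 = -7067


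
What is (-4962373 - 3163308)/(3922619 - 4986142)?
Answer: 8125681/1063523 ≈ 7.6403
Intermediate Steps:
(-4962373 - 3163308)/(3922619 - 4986142) = -8125681/(-1063523) = -8125681*(-1/1063523) = 8125681/1063523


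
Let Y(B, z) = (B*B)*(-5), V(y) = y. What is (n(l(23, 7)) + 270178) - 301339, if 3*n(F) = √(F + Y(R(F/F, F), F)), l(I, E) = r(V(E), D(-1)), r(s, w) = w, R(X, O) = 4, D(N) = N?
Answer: -31161 + 3*I ≈ -31161.0 + 3.0*I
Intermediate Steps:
l(I, E) = -1
Y(B, z) = -5*B² (Y(B, z) = B²*(-5) = -5*B²)
n(F) = √(-80 + F)/3 (n(F) = √(F - 5*4²)/3 = √(F - 5*16)/3 = √(F - 80)/3 = √(-80 + F)/3)
(n(l(23, 7)) + 270178) - 301339 = (√(-80 - 1)/3 + 270178) - 301339 = (√(-81)/3 + 270178) - 301339 = ((9*I)/3 + 270178) - 301339 = (3*I + 270178) - 301339 = (270178 + 3*I) - 301339 = -31161 + 3*I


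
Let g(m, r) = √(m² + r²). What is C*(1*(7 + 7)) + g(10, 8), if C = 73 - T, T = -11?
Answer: 1176 + 2*√41 ≈ 1188.8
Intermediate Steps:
C = 84 (C = 73 - 1*(-11) = 73 + 11 = 84)
C*(1*(7 + 7)) + g(10, 8) = 84*(1*(7 + 7)) + √(10² + 8²) = 84*(1*14) + √(100 + 64) = 84*14 + √164 = 1176 + 2*√41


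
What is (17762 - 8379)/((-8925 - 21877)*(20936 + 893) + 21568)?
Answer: -9383/672355290 ≈ -1.3955e-5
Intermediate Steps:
(17762 - 8379)/((-8925 - 21877)*(20936 + 893) + 21568) = 9383/(-30802*21829 + 21568) = 9383/(-672376858 + 21568) = 9383/(-672355290) = 9383*(-1/672355290) = -9383/672355290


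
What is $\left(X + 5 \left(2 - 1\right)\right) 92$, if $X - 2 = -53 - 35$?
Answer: $-7452$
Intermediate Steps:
$X = -86$ ($X = 2 - 88 = -86$)
$\left(X + 5 \left(2 - 1\right)\right) 92 = \left(-86 + 5 \left(2 - 1\right)\right) 92 = \left(-86 + 5 \cdot 1\right) 92 = \left(-86 + 5\right) 92 = \left(-81\right) 92 = -7452$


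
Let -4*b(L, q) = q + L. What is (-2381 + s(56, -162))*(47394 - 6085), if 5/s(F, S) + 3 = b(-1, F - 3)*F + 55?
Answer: -66489355349/676 ≈ -9.8357e+7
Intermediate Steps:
b(L, q) = -L/4 - q/4 (b(L, q) = -(q + L)/4 = -(L + q)/4 = -L/4 - q/4)
s(F, S) = 5/(52 + F*(1 - F/4)) (s(F, S) = 5/(-3 + ((-¼*(-1) - (F - 3)/4)*F + 55)) = 5/(-3 + ((¼ - (-3 + F)/4)*F + 55)) = 5/(-3 + ((¼ + (¾ - F/4))*F + 55)) = 5/(-3 + ((1 - F/4)*F + 55)) = 5/(-3 + (F*(1 - F/4) + 55)) = 5/(-3 + (55 + F*(1 - F/4))) = 5/(52 + F*(1 - F/4)))
(-2381 + s(56, -162))*(47394 - 6085) = (-2381 - 20/(-208 + 56*(-4 + 56)))*(47394 - 6085) = (-2381 - 20/(-208 + 56*52))*41309 = (-2381 - 20/(-208 + 2912))*41309 = (-2381 - 20/2704)*41309 = (-2381 - 20*1/2704)*41309 = (-2381 - 5/676)*41309 = -1609561/676*41309 = -66489355349/676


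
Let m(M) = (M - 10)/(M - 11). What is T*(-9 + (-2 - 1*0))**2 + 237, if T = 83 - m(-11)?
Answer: 20329/2 ≈ 10165.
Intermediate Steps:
m(M) = (-10 + M)/(-11 + M)
T = 1805/22 (T = 83 - (-10 - 11)/(-11 - 11) = 83 - (-21)/(-22) = 83 - (-1)*(-21)/22 = 83 - 1*21/22 = 83 - 21/22 = 1805/22 ≈ 82.045)
T*(-9 + (-2 - 1*0))**2 + 237 = 1805*(-9 + (-2 - 1*0))**2/22 + 237 = 1805*(-9 + (-2 + 0))**2/22 + 237 = 1805*(-9 - 2)**2/22 + 237 = (1805/22)*(-11)**2 + 237 = (1805/22)*121 + 237 = 19855/2 + 237 = 20329/2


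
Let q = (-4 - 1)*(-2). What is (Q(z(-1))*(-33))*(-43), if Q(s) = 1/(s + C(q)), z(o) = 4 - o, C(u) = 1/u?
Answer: 4730/17 ≈ 278.24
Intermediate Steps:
q = 10 (q = -5*(-2) = 10)
Q(s) = 1/(1/10 + s) (Q(s) = 1/(s + 1/10) = 1/(1/10 + s))
(Q(z(-1))*(-33))*(-43) = ((10/(1 + 10*(4 - 1*(-1))))*(-33))*(-43) = ((10/(1 + 10*(4 + 1)))*(-33))*(-43) = ((10/(1 + 10*5))*(-33))*(-43) = ((10/(1 + 50))*(-33))*(-43) = ((10/51)*(-33))*(-43) = -110/17*(-43) = 4730/17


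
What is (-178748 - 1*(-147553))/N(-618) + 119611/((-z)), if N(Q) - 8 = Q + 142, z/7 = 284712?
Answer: 5176263161/77726376 ≈ 66.596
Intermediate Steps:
z = 1992984 (z = 7*284712 = 1992984)
N(Q) = 150 + Q (N(Q) = 8 + (Q + 142) = 8 + (142 + Q) = 150 + Q)
(-178748 - 1*(-147553))/N(-618) + 119611/((-z)) = (-178748 - 1*(-147553))/(150 - 618) + 119611/((-1*1992984)) = (-178748 + 147553)/(-468) + 119611/(-1992984) = -31195*(-1/468) + 119611*(-1/1992984) = 31195/468 - 119611/1992984 = 5176263161/77726376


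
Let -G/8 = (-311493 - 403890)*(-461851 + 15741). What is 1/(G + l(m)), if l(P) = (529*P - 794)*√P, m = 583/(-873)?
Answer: -1698686722399613521680/4336944387607583659867065566153863 + 2623109211*I*√56551/4336944387607583659867065566153863 ≈ -3.9168e-13 + 1.4383e-22*I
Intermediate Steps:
m = -583/873 (m = 583*(-1/873) = -583/873 ≈ -0.66781)
l(P) = √P*(-794 + 529*P) (l(P) = (-794 + 529*P)*√P = √P*(-794 + 529*P))
G = -2553116081040 (G = -8*(-311493 - 403890)*(-461851 + 15741) = -(-5723064)*(-446110) = -8*319139510130 = -2553116081040)
1/(G + l(m)) = 1/(-2553116081040 + √(-583/873)*(-794 + 529*(-583/873))) = 1/(-2553116081040 + (I*√56551/291)*(-794 - 308407/873)) = 1/(-2553116081040 + (I*√56551/291)*(-1001569/873)) = 1/(-2553116081040 - 1001569*I*√56551/254043)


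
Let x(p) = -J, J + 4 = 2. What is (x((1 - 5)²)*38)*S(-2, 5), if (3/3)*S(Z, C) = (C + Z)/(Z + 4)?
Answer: 114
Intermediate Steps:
J = -2 (J = -4 + 2 = -2)
S(Z, C) = (C + Z)/(4 + Z) (S(Z, C) = (C + Z)/(Z + 4) = (C + Z)/(4 + Z))
x(p) = 2 (x(p) = -1*(-2) = 2)
(x((1 - 5)²)*38)*S(-2, 5) = (2*38)*((5 - 2)/(4 - 2)) = 76*(3/2) = 114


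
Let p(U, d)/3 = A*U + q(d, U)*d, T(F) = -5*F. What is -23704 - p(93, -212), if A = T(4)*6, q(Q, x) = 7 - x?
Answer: -44920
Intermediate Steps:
A = -120 (A = -5*4*6 = -20*6 = -120)
p(U, d) = -360*U + 3*d*(7 - U) (p(U, d) = 3*(-120*U + (7 - U)*d) = 3*(-120*U + d*(7 - U)) = -360*U + 3*d*(7 - U))
-23704 - p(93, -212) = -23704 - (-360*93 - 3*(-212)*(-7 + 93)) = -23704 - (-33480 - 3*(-212)*86) = -23704 - (-33480 + 54696) = -23704 - 1*21216 = -23704 - 21216 = -44920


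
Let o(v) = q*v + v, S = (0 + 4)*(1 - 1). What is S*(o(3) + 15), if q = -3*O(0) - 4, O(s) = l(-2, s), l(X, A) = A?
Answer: 0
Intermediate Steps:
O(s) = s
q = -4 (q = -3*0 - 4 = 0 - 4 = -4)
S = 0 (S = 4*0 = 0)
o(v) = -3*v (o(v) = -4*v + v = -3*v)
S*(o(3) + 15) = 0*(-3*3 + 15) = 0*(-9 + 15) = 0*6 = 0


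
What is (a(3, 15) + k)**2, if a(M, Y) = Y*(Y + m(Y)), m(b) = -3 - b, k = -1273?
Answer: 1737124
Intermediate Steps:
a(M, Y) = -3*Y (a(M, Y) = Y*(Y + (-3 - Y)) = Y*(-3) = -3*Y)
(a(3, 15) + k)**2 = (-3*15 - 1273)**2 = (-45 - 1273)**2 = (-1318)**2 = 1737124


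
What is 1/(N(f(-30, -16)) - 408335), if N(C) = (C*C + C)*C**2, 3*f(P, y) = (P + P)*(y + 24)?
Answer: 1/650855665 ≈ 1.5364e-9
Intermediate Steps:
f(P, y) = 2*P*(24 + y)/3 (f(P, y) = ((P + P)*(y + 24))/3 = ((2*P)*(24 + y))/3 = (2*P*(24 + y))/3 = 2*P*(24 + y)/3)
N(C) = C**2*(C + C**2) (N(C) = (C**2 + C)*C**2 = (C + C**2)*C**2 = C**2*(C + C**2))
1/(N(f(-30, -16)) - 408335) = 1/(((2/3)*(-30)*(24 - 16))**3*(1 + (2/3)*(-30)*(24 - 16)) - 408335) = 1/(((2/3)*(-30)*8)**3*(1 + (2/3)*(-30)*8) - 408335) = 1/((-160)**3*(1 - 160) - 408335) = 1/(-4096000*(-159) - 408335) = 1/(651264000 - 408335) = 1/650855665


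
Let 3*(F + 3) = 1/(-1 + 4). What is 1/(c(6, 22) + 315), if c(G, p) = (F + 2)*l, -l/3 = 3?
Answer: 1/323 ≈ 0.0030960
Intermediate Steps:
l = -9 (l = -3*3 = -9)
F = -26/9 (F = -3 + 1/(3*(-1 + 4)) = -3 + (⅓)/3 = -3 + (⅓)*(⅓) = -3 + ⅑ = -26/9 ≈ -2.8889)
c(G, p) = 8 (c(G, p) = (-26/9 + 2)*(-9) = -8/9*(-9) = 8)
1/(c(6, 22) + 315) = 1/(8 + 315) = 1/323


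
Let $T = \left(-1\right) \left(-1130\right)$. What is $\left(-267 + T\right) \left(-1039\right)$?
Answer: $-896657$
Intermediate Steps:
$T = 1130$
$\left(-267 + T\right) \left(-1039\right) = \left(-267 + 1130\right) \left(-1039\right) = 863 \left(-1039\right) = -896657$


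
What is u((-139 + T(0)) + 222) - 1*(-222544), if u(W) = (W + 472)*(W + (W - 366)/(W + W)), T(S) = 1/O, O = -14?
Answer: 5074808407/18963 ≈ 2.6762e+5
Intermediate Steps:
T(S) = -1/14 (T(S) = 1/(-14) = -1/14)
u(W) = (472 + W)*(W + (-366 + W)/(2*W)) (u(W) = (472 + W)*(W + (-366 + W)/((2*W))) = (472 + W)*(W + (-366 + W)*(1/(2*W))) = (472 + W)*(W + (-366 + W)/(2*W)))
u((-139 + T(0)) + 222) - 1*(-222544) = (53 + ((-139 - 1/14) + 222)**2 - 86376/((-139 - 1/14) + 222) + 945*((-139 - 1/14) + 222)/2) - 1*(-222544) = (53 + (-1947/14 + 222)**2 - 86376/(-1947/14 + 222) + 945*(-1947/14 + 222)/2) + 222544 = (53 + (1161/14)**2 - 86376/1161/14 + (945/2)*(1161/14)) + 222544 = (53 + 1347921/196 - 86376*14/1161 + 156735/4) + 222544 = (53 + 1347921/196 - 403088/387 + 156735/4) + 222544 = 854706535/18963 + 222544 = 5074808407/18963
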